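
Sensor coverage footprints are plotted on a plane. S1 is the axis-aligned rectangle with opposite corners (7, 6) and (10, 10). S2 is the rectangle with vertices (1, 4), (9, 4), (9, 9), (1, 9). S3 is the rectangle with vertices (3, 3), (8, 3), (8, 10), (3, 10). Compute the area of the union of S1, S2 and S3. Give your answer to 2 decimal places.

55.00

By inclusion–exclusion:
Individual areas: |S1| = 12, |S2| = 40, |S3| = 35.
|S1∩S2|: x∈[7,9], y∈[6,9] → 2·3 = 6.
|S1∩S3|: x∈[7,8], y∈[6,10] → 1·4 = 4.
|S2∩S3|: x∈[3,8], y∈[4,9] → 5·5 = 25.
|S1∩S2∩S3| = 3.
|S1 ∪ S2 ∪ S3| = 87 − 35 + 3 = 55.00.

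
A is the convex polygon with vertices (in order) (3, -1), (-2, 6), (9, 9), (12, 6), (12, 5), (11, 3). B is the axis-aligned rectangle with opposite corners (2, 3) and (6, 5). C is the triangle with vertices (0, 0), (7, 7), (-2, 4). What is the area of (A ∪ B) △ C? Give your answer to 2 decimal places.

71.86

|A ∪ B| = 80.5.
|(A ∪ B) ∩ C| = 14.8205.
|(A ∪ B) △ C| = 80.5 + 21 − 29.641 = 71.86.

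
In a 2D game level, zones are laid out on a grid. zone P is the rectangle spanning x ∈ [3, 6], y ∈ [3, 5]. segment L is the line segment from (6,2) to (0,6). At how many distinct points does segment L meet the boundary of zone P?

The segment meets the boundary at (3,4), (4.5,3).

2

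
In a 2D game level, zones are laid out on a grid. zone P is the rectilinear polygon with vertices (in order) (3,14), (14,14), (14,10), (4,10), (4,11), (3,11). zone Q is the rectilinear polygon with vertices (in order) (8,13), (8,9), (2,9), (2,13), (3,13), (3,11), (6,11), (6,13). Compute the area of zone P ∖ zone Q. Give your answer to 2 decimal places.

35.00

|zone P| = 43, |zone P∩zone Q| = 8.
|zone P ∖ zone Q| = |zone P| − |zone P∩zone Q| = 43 − 8 = 35.00.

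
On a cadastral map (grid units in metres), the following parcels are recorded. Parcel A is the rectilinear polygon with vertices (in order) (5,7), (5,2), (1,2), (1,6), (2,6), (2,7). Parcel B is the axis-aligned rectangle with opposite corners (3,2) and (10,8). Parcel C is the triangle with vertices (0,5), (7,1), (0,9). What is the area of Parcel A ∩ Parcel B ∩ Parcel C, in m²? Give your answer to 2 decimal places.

The intersection is the polygon with vertices (3,5.571), (5,3.286), (5,2.143), (3,3.286).
By the shoelace formula its area is 3.43.

3.43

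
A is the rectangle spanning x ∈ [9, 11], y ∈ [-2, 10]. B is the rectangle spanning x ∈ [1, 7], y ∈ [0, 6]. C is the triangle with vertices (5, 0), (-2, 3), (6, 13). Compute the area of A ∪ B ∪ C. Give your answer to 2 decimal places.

By inclusion–exclusion:
Individual areas: |A| = 24, |B| = 36, |C| = 47.
|A∩B| = 0 (no overlap).
|A∩C| = 0.
|B∩C| = 21.956.
|A∩B∩C| = 0.
|A ∪ B ∪ C| = 107 − 21.956 + 0 = 85.04.

85.04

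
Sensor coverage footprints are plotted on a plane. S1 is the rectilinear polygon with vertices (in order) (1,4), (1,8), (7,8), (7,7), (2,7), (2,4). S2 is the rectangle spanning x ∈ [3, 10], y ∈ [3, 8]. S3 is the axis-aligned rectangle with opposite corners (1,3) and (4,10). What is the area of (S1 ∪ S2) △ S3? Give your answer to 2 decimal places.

|S1 ∪ S2| = 40.
|(S1 ∪ S2) ∩ S3| = 10.
|(S1 ∪ S2) △ S3| = 40 + 21 − 20 = 41.00.

41.00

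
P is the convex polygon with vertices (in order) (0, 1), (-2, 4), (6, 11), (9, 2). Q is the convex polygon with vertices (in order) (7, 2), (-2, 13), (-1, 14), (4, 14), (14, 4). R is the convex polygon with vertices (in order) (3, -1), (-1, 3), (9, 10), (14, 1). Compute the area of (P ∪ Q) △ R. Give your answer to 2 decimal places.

86.09

|P ∪ Q| = 119.2105.
|(P ∪ Q) ∩ R| = 60.8102.
|(P ∪ Q) △ R| = 119.2105 + 88.5 − 121.6203 = 86.09.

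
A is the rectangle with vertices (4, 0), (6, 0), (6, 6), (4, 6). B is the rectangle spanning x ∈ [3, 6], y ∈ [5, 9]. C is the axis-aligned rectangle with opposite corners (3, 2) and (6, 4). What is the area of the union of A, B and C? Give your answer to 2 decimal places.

By inclusion–exclusion:
Individual areas: |A| = 12, |B| = 12, |C| = 6.
|A∩B|: x∈[4,6], y∈[5,6] → 2·1 = 2.
|A∩C|: x∈[4,6], y∈[2,4] → 2·2 = 4.
|B∩C| = 0 (no overlap).
|A∩B∩C| = 0.
|A ∪ B ∪ C| = 30 − 6 + 0 = 24.00.

24.00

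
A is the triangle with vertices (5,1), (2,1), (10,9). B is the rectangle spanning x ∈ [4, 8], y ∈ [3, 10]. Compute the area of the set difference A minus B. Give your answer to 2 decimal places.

6.45

|A| = 12, |A∩B| = 5.55.
|A ∖ B| = |A| − |A∩B| = 12 − 5.55 = 6.45.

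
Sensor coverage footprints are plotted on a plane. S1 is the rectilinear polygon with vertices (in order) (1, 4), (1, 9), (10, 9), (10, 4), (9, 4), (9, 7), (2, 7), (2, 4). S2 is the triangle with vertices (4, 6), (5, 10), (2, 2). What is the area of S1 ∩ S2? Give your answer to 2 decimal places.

0.50

The intersection is the polygon with vertices (4.75,9), (4.25,7), (3.875,7), (4.625,9).
By the shoelace formula its area is 0.50.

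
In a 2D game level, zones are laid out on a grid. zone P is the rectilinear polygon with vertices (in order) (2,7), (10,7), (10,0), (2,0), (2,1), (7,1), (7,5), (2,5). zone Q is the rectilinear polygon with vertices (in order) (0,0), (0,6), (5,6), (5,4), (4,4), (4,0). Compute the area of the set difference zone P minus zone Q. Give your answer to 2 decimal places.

|zone P| = 36, |zone P∩zone Q| = 5.
|zone P ∖ zone Q| = |zone P| − |zone P∩zone Q| = 36 − 5 = 31.00.

31.00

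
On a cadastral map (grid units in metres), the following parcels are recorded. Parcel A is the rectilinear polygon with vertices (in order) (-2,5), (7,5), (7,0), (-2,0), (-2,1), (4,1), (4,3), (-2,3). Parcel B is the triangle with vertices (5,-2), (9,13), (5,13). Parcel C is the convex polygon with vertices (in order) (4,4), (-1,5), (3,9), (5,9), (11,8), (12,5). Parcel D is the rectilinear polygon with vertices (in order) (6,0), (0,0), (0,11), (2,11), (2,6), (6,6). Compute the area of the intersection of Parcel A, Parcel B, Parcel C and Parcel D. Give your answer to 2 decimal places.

The intersection is the polygon with vertices (5,4.125), (5,5), (6,5), (6,4.25).
By the shoelace formula its area is 0.81.

0.81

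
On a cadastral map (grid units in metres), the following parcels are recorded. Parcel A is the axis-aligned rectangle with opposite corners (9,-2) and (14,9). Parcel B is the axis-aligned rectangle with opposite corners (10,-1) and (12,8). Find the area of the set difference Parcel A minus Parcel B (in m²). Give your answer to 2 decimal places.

|Parcel A∩Parcel B|: x∈[10,12], y∈[-1,8] → 2·9 = 18.
|Parcel A| = 55.
|Parcel A ∖ Parcel B| = |Parcel A| − |Parcel A∩Parcel B| = 55 − 18 = 37.00.

37.00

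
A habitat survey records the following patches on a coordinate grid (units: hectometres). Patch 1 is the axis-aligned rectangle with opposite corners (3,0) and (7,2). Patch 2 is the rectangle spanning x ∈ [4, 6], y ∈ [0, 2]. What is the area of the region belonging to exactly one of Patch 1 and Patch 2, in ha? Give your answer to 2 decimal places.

4.00

|Patch 1∩Patch 2|: x∈[4,6], y∈[0,2] → 2·2 = 4.
|Patch 1 △ Patch 2| = |Patch 1| + |Patch 2| − 2·|Patch 1∩Patch 2| = 8 + 4 − 8 = 4.00.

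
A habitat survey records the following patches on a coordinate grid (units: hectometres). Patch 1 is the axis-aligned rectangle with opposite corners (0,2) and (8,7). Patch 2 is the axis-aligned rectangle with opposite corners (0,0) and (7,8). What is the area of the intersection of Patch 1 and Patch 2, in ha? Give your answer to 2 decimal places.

35.00

|Patch 1∩Patch 2|: x∈[0,7], y∈[2,7] → 7·5 = 35.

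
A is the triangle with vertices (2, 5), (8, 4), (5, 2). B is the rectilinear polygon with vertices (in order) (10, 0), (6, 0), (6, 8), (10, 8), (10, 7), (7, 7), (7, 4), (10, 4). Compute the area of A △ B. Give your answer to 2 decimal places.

|A| = 7.5, |B| = 23, |A∩B| = 1.5833.
|A △ B| = |A| + |B| − 2·|A∩B| = 7.5 + 23 − 3.1667 = 27.33.

27.33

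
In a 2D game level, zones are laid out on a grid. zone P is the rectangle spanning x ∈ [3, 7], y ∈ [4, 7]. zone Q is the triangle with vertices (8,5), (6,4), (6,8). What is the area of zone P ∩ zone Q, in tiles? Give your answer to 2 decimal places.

The intersection is the polygon with vertices (7,4.5), (6,4), (6,7), (6.667,7), (7,6.5).
By the shoelace formula its area is 2.67.

2.67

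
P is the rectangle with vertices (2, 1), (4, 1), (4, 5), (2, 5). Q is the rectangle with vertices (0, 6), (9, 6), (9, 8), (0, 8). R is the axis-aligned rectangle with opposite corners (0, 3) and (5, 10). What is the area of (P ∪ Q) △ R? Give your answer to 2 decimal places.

33.00

|P ∪ Q| = 26.
|(P ∪ Q) ∩ R| = 14.
|(P ∪ Q) △ R| = 26 + 35 − 28 = 33.00.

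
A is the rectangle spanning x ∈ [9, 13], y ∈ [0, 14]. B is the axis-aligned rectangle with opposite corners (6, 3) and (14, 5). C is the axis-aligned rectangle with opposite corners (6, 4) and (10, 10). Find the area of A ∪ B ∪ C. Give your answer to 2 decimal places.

79.00

By inclusion–exclusion:
Individual areas: |A| = 56, |B| = 16, |C| = 24.
|A∩B|: x∈[9,13], y∈[3,5] → 4·2 = 8.
|A∩C|: x∈[9,10], y∈[4,10] → 1·6 = 6.
|B∩C|: x∈[6,10], y∈[4,5] → 4·1 = 4.
|A∩B∩C| = 1.
|A ∪ B ∪ C| = 96 − 18 + 1 = 79.00.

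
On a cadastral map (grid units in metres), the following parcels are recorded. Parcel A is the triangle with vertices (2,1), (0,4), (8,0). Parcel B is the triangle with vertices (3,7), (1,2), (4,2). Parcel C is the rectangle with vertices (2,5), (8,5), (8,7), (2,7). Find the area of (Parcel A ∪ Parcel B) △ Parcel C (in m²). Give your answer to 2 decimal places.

|Parcel A ∪ Parcel B| = 13.6771.
|(Parcel A ∪ Parcel B) ∩ Parcel C| = 1.2.
|(Parcel A ∪ Parcel B) △ Parcel C| = 13.6771 + 12 − 2.4 = 23.28.

23.28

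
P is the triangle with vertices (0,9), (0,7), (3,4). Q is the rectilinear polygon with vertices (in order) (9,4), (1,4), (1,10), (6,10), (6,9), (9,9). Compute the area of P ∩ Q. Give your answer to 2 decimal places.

The intersection is the polygon with vertices (1,6), (1,7.333), (3,4).
By the shoelace formula its area is 1.33.

1.33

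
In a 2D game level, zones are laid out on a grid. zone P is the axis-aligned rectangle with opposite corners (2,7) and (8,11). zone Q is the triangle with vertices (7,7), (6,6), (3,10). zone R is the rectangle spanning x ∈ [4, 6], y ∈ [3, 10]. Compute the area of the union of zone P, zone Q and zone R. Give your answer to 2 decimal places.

32.50

By inclusion–exclusion:
Individual areas: |zone P| = 24, |zone Q| = 3.5, |zone R| = 14.
|zone P∩zone Q| = 2.625.
|zone P∩zone R|: x∈[4,6], y∈[7,10] → 2·3 = 6.
|zone Q∩zone R| = 2.3333.
|zone P∩zone Q∩zone R| = 1.9583.
|zone P ∪ zone Q ∪ zone R| = 41.5 − 10.9583 + 1.9583 = 32.50.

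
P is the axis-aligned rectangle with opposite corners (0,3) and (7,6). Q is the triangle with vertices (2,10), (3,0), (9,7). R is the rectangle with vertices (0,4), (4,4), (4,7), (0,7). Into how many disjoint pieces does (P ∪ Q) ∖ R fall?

(P ∪ Q) ∖ R is a single connected region.

1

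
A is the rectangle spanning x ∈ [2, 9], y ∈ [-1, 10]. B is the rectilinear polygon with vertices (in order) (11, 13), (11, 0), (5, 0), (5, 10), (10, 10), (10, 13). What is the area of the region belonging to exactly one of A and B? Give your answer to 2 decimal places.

|A| = 77, |B| = 63, |A∩B| = 40.
|A △ B| = |A| + |B| − 2·|A∩B| = 77 + 63 − 80 = 60.00.

60.00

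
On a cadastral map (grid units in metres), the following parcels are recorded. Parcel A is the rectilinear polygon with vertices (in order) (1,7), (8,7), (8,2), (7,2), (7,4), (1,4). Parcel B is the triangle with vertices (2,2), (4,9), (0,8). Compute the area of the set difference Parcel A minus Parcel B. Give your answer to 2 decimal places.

|Parcel A| = 23, |Parcel A∩Parcel B| = 5.8333.
|Parcel A ∖ Parcel B| = |Parcel A| − |Parcel A∩Parcel B| = 23 − 5.8333 = 17.17.

17.17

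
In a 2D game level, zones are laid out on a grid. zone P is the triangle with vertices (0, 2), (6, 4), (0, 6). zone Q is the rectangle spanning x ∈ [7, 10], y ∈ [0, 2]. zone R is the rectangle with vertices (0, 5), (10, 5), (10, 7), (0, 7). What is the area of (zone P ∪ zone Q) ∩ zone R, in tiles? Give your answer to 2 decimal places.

1.50

The region (zone P ∪ zone Q) ∩ zone R is the polygon with vertices (3,5), (0,5), (0,6).
By the shoelace formula its area is 1.50.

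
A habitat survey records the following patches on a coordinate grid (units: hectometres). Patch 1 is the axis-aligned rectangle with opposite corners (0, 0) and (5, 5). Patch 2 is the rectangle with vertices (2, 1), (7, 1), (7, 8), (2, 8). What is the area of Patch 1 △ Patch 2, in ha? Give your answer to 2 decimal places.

36.00

|Patch 1∩Patch 2|: x∈[2,5], y∈[1,5] → 3·4 = 12.
|Patch 1 △ Patch 2| = |Patch 1| + |Patch 2| − 2·|Patch 1∩Patch 2| = 25 + 35 − 24 = 36.00.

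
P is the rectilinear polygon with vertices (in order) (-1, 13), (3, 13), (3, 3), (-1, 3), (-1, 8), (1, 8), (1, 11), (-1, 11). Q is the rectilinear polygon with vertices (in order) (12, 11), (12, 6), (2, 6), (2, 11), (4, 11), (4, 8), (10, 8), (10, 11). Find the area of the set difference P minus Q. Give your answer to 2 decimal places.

|P| = 34, |P∩Q| = 5.
|P ∖ Q| = |P| − |P∩Q| = 34 − 5 = 29.00.

29.00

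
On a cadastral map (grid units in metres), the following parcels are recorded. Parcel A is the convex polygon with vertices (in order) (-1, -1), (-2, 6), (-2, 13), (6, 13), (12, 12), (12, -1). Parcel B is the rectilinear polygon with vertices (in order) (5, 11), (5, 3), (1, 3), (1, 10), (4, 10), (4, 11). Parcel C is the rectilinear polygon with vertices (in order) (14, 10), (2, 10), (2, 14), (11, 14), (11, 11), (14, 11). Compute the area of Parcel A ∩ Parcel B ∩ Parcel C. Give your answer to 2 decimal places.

1.00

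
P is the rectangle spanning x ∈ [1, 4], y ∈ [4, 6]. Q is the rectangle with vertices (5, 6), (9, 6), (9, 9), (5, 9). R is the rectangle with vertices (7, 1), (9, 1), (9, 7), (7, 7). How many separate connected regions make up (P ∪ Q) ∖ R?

2

(P ∪ Q) ∖ R splits into 2 disjoint pieces (area 6, area 10).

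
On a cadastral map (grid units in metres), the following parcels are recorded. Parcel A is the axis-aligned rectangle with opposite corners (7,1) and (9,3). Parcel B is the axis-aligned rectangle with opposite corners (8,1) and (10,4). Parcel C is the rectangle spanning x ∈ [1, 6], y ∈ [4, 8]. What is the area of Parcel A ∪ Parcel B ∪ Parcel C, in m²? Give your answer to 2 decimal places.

28.00

By inclusion–exclusion:
Individual areas: |Parcel A| = 4, |Parcel B| = 6, |Parcel C| = 20.
|Parcel A∩Parcel B|: x∈[8,9], y∈[1,3] → 1·2 = 2.
|Parcel A∩Parcel C| = 0 (no overlap).
|Parcel B∩Parcel C| = 0 (no overlap).
|Parcel A∩Parcel B∩Parcel C| = 0.
|Parcel A ∪ Parcel B ∪ Parcel C| = 30 − 2 + 0 = 28.00.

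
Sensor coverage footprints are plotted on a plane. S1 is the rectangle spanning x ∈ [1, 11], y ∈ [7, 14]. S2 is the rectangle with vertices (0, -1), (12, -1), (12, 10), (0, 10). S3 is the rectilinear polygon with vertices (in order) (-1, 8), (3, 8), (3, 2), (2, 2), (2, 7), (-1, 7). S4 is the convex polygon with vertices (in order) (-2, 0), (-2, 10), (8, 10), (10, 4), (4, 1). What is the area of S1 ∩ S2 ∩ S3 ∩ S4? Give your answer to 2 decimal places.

The intersection is the polygon with vertices (1,7), (1,8), (3,8), (3,7), (2,7).
By the shoelace formula its area is 2.00.

2.00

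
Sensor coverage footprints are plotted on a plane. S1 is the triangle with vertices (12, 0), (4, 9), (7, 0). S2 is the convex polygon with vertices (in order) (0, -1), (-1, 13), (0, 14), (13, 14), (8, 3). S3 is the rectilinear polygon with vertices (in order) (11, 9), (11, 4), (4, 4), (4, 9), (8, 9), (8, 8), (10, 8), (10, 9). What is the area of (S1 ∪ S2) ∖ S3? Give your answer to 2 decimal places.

125.35

|S1 ∪ S2| = 151.3045.
|(S1 ∪ S2) ∩ S3| = 25.9545.
|(S1 ∪ S2) ∖ S3| = 151.3045 − 25.9545 = 125.35.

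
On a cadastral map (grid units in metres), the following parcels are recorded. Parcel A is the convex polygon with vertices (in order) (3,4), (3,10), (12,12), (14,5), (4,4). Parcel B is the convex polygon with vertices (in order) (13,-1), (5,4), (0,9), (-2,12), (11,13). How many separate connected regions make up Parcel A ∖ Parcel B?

Parcel A ∖ Parcel B splits into 2 disjoint pieces (area 1.9545, area 9.5909).

2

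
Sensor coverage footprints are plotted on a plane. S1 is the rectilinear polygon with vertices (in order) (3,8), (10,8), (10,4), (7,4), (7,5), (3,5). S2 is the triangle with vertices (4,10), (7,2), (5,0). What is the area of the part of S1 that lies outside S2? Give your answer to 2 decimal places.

|S1| = 24, |S1∩S2| = 2.8875.
|S1 ∖ S2| = |S1| − |S1∩S2| = 24 − 2.8875 = 21.11.

21.11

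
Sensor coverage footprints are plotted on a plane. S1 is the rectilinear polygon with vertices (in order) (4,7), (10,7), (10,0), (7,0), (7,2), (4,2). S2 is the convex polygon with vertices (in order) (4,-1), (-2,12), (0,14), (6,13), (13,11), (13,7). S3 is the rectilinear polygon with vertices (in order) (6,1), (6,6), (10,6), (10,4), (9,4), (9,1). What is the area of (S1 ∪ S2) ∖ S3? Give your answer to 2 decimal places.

123.25

|S1 ∪ S2| = 140.
|(S1 ∪ S2) ∩ S3| = 16.75.
|(S1 ∪ S2) ∖ S3| = 140 − 16.75 = 123.25.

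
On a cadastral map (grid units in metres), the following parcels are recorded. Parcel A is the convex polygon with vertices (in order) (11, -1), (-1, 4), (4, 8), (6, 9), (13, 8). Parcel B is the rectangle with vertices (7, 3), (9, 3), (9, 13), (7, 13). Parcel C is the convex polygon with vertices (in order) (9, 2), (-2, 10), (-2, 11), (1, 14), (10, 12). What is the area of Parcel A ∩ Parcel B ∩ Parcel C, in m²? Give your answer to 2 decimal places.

11.29

The intersection is the polygon with vertices (9,3), (7.625,3), (7,3.454), (7,8.857), (9,8.571).
By the shoelace formula its area is 11.29.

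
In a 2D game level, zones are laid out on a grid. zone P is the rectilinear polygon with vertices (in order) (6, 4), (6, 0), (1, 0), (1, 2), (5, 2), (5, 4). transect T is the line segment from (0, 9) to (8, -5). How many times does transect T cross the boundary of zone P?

The segment meets the boundary at (5.143,0), (4,2).

2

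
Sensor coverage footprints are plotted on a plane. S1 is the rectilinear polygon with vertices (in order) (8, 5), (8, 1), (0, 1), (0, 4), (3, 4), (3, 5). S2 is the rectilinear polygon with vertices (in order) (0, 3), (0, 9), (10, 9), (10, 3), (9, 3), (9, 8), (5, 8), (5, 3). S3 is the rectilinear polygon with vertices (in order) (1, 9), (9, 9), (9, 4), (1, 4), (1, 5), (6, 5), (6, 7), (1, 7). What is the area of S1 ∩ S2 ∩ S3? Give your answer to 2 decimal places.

2.00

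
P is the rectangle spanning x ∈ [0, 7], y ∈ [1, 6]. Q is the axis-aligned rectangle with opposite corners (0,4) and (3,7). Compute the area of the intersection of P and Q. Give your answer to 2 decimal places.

|P∩Q|: x∈[0,3], y∈[4,6] → 3·2 = 6.

6.00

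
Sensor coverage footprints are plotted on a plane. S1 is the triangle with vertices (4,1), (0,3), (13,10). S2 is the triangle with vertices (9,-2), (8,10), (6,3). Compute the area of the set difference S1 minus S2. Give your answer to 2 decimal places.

|S1| = 27, |S1∩S2| = 4.4487.
|S1 ∖ S2| = |S1| − |S1∩S2| = 27 − 4.4487 = 22.55.

22.55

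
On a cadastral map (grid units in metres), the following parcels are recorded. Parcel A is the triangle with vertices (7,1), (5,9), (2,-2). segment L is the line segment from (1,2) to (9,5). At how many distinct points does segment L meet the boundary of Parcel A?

The segment meets the boundary at (6.257,3.971), (3.329,2.873).

2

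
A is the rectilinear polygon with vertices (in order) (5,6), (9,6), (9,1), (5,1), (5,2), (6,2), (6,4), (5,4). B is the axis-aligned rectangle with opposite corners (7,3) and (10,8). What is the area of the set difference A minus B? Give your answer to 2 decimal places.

|A| = 18, |A∩B| = 6.
|A ∖ B| = |A| − |A∩B| = 18 − 6 = 12.00.

12.00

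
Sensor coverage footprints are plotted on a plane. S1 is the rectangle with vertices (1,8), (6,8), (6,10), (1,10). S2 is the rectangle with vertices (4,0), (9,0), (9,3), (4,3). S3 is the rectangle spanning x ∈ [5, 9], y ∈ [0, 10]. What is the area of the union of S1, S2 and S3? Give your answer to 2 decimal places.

51.00

By inclusion–exclusion:
Individual areas: |S1| = 10, |S2| = 15, |S3| = 40.
|S1∩S2| = 0 (no overlap).
|S1∩S3|: x∈[5,6], y∈[8,10] → 1·2 = 2.
|S2∩S3|: x∈[5,9], y∈[0,3] → 4·3 = 12.
|S1∩S2∩S3| = 0.
|S1 ∪ S2 ∪ S3| = 65 − 14 + 0 = 51.00.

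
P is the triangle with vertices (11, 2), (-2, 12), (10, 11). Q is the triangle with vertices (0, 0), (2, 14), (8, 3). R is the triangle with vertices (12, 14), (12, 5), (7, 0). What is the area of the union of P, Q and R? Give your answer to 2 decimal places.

By inclusion–exclusion:
Individual areas: |P| = 53.5, |Q| = 53, |R| = 22.5.
|P∩Q| = 11.8301.
|P∩R| = 7.34.
|Q∩R| = 0.
|P∩Q∩R| = 0.
|P ∪ Q ∪ R| = 129 − 19.1702 + 0 = 109.83.

109.83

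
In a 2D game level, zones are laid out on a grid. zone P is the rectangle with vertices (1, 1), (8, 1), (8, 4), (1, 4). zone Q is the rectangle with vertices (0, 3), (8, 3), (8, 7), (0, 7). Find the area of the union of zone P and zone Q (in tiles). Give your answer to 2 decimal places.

By inclusion–exclusion:
Individual areas: |zone P| = 21, |zone Q| = 32.
|zone P∩zone Q|: x∈[1,8], y∈[3,4] → 7·1 = 7.
|zone P ∪ zone Q| = 53 − 7 = 46.00.

46.00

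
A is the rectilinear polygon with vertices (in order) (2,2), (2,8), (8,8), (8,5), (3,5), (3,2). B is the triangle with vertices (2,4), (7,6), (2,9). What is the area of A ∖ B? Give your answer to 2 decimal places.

9.78

|A| = 21, |A∩B| = 11.2167.
|A ∖ B| = |A| − |A∩B| = 21 − 11.2167 = 9.78.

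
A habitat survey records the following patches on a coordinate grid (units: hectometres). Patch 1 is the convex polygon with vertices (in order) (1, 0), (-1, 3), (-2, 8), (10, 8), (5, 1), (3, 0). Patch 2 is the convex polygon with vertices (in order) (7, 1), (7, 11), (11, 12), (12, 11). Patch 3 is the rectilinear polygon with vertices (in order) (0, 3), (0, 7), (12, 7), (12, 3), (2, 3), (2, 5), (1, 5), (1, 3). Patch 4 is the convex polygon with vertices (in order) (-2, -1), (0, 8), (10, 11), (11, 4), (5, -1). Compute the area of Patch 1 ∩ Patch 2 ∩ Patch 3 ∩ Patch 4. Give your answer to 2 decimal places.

3.66

The intersection is the polygon with vertices (7,7), (9.286,7), (7,3.8).
By the shoelace formula its area is 3.66.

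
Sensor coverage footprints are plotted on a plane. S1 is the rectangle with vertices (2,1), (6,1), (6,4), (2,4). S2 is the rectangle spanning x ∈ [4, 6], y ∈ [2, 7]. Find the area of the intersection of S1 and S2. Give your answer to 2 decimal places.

4.00

|S1∩S2|: x∈[4,6], y∈[2,4] → 2·2 = 4.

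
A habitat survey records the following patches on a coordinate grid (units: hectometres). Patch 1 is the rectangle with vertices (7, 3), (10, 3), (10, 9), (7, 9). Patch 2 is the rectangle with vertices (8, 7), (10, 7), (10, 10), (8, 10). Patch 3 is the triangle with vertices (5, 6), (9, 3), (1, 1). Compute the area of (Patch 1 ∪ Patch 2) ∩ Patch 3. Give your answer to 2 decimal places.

The region (Patch 1 ∪ Patch 2) ∩ Patch 3 is the polygon with vertices (7,3), (7,4.5), (9,3).
By the shoelace formula its area is 1.50.

1.50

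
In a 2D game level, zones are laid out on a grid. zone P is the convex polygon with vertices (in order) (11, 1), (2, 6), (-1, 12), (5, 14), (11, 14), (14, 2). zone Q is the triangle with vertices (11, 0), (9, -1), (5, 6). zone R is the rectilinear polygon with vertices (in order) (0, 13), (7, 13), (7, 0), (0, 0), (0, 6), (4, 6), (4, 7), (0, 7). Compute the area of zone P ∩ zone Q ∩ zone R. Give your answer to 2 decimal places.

The intersection is the polygon with vertices (5,6), (7,4), (7,3.222), (6.395,3.558).
By the shoelace formula its area is 1.28.

1.28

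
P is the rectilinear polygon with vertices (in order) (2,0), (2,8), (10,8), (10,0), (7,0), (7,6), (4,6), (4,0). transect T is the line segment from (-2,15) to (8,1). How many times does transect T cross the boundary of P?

3

The segment meets the boundary at (7,2.4), (4.429,6), (3,8).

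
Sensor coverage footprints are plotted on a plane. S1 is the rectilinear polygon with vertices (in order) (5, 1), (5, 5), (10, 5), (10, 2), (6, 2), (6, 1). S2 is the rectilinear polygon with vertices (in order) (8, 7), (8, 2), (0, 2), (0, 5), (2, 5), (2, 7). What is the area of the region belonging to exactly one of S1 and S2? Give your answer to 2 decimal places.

|S1| = 16, |S2| = 36, |S1∩S2| = 9.
|S1 △ S2| = |S1| + |S2| − 2·|S1∩S2| = 16 + 36 − 18 = 34.00.

34.00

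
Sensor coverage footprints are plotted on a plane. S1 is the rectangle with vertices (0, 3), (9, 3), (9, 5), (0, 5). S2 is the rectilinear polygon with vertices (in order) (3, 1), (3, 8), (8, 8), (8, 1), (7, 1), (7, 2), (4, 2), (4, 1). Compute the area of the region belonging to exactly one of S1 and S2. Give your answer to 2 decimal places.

30.00

|S1| = 18, |S2| = 32, |S1∩S2| = 10.
|S1 △ S2| = |S1| + |S2| − 2·|S1∩S2| = 18 + 32 − 20 = 30.00.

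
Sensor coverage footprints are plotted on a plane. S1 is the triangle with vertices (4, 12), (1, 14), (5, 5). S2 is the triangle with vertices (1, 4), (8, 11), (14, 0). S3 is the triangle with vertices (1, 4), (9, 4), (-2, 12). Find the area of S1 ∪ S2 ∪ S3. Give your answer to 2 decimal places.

By inclusion–exclusion:
Individual areas: |S1| = 9.5, |S2| = 59.5, |S3| = 32.
|S1∩S2| = 0.8221.
|S1∩S3| = 0.9062.
|S2∩S3| = 13.4737.
|S1∩S2∩S3| = 0.7496.
|S1 ∪ S2 ∪ S3| = 101 − 15.202 + 0.7496 = 86.55.

86.55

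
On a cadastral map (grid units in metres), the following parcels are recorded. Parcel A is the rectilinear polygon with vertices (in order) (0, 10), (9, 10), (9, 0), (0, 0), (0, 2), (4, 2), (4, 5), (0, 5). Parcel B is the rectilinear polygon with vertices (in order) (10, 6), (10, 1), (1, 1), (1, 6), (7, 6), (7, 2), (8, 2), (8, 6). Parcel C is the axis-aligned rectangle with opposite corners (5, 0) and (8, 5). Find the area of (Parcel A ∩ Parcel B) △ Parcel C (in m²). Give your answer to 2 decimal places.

24.00

|Parcel A ∩ Parcel B| = 27.
|(Parcel A ∩ Parcel B) ∩ Parcel C| = 9.
|(Parcel A ∩ Parcel B) △ Parcel C| = 27 + 15 − 18 = 24.00.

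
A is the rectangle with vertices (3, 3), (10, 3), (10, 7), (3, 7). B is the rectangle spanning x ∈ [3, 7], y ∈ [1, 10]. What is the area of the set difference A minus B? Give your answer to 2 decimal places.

|A∩B|: x∈[3,7], y∈[3,7] → 4·4 = 16.
|A| = 28.
|A ∖ B| = |A| − |A∩B| = 28 − 16 = 12.00.

12.00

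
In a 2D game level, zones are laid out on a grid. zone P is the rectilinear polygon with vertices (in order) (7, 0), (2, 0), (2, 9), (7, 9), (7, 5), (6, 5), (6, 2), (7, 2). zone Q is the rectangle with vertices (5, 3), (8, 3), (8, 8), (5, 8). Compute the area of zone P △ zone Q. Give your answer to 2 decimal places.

41.00

|zone P| = 42, |zone Q| = 15, |zone P∩zone Q| = 8.
|zone P △ zone Q| = |zone P| + |zone Q| − 2·|zone P∩zone Q| = 42 + 15 − 16 = 41.00.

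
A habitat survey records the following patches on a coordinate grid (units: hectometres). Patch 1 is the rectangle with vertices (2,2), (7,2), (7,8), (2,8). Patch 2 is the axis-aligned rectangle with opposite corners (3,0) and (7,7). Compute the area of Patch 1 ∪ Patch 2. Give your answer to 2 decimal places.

38.00

By inclusion–exclusion:
Individual areas: |Patch 1| = 30, |Patch 2| = 28.
|Patch 1∩Patch 2|: x∈[3,7], y∈[2,7] → 4·5 = 20.
|Patch 1 ∪ Patch 2| = 58 − 20 = 38.00.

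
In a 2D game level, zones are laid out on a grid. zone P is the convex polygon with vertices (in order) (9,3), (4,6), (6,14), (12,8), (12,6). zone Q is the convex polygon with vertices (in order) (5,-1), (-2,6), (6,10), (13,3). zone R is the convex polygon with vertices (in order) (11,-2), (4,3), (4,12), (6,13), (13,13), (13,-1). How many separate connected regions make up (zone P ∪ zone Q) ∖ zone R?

2

(zone P ∪ zone Q) ∖ zone R splits into 2 disjoint pieces (area 0.6429, area 34.5882).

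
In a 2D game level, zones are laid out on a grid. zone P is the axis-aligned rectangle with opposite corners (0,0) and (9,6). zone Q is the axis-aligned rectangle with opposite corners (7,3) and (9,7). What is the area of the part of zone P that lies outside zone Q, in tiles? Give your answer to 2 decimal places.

|zone P∩zone Q|: x∈[7,9], y∈[3,6] → 2·3 = 6.
|zone P| = 54.
|zone P ∖ zone Q| = |zone P| − |zone P∩zone Q| = 54 − 6 = 48.00.

48.00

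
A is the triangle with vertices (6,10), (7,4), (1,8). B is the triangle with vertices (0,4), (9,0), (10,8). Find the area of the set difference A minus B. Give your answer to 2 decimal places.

12.94

|A| = 16, |A∩B| = 3.0625.
|A ∖ B| = |A| − |A∩B| = 16 − 3.0625 = 12.94.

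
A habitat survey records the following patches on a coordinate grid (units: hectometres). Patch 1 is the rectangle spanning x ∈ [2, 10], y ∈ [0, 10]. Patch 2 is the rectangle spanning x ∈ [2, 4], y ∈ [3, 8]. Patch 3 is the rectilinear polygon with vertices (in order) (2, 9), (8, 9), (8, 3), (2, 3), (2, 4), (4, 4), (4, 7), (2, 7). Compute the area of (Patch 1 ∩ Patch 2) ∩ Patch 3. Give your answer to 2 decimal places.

|Patch 1 ∩ Patch 2| = 10.
|(Patch 1 ∩ Patch 2) ∩ Patch 3| = 4.00.

4.00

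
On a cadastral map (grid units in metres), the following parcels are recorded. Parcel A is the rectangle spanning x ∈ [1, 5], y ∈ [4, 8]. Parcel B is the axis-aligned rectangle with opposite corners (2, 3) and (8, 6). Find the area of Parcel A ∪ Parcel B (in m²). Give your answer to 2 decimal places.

28.00

By inclusion–exclusion:
Individual areas: |Parcel A| = 16, |Parcel B| = 18.
|Parcel A∩Parcel B|: x∈[2,5], y∈[4,6] → 3·2 = 6.
|Parcel A ∪ Parcel B| = 34 − 6 = 28.00.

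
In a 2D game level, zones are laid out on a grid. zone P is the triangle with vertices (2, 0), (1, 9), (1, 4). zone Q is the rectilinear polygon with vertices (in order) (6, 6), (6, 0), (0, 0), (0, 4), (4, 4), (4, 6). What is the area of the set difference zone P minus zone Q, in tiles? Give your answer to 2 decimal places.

1.39

|zone P| = 2.5, |zone P∩zone Q| = 1.1111.
|zone P ∖ zone Q| = |zone P| − |zone P∩zone Q| = 2.5 − 1.1111 = 1.39.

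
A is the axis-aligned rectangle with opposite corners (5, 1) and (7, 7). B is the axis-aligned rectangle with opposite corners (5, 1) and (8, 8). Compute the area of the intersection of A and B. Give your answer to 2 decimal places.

12.00

|A∩B|: x∈[5,7], y∈[1,7] → 2·6 = 12.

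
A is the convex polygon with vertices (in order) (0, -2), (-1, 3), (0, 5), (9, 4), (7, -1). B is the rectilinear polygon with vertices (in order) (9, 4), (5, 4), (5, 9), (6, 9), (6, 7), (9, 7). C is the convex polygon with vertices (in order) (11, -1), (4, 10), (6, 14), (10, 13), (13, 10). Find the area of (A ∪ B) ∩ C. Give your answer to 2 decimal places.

The region (A ∪ B) ∩ C is the polygon with vertices (5,9), (6,9), (6,7), (9,7), (9,4), (8.544,2.86), (5,8.429).
By the shoelace formula its area is 8.43.

8.43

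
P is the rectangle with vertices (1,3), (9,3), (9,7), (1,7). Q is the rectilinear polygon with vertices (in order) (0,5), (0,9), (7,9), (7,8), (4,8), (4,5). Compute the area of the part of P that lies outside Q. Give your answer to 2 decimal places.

26.00

|P| = 32, |P∩Q| = 6.
|P ∖ Q| = |P| − |P∩Q| = 32 − 6 = 26.00.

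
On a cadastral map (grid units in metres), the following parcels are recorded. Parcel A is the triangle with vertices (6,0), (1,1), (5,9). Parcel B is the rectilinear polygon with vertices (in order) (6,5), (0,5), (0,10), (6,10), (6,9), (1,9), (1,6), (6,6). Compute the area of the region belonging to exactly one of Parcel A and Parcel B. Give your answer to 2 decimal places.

|Parcel A| = 22, |Parcel B| = 15, |Parcel A∩Parcel B| = 2.1389.
|Parcel A △ Parcel B| = |Parcel A| + |Parcel B| − 2·|Parcel A∩Parcel B| = 22 + 15 − 4.2778 = 32.72.

32.72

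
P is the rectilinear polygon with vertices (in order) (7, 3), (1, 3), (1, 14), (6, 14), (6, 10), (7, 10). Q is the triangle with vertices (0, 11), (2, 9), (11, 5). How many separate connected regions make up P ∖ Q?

2

P ∖ Q splits into 2 disjoint pieces (area 30.9444, area 27.0909).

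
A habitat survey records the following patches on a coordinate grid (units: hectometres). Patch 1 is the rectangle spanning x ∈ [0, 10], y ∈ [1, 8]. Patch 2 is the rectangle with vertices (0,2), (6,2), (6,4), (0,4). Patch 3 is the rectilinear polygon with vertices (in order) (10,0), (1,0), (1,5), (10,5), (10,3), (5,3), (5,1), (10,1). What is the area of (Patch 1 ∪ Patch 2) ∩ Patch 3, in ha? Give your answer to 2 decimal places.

26.00

|Patch 1 ∪ Patch 2| = 70.
|(Patch 1 ∪ Patch 2) ∩ Patch 3| = 26.00.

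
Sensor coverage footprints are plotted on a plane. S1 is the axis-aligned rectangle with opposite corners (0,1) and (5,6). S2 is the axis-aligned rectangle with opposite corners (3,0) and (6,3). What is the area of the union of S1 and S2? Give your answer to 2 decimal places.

30.00

By inclusion–exclusion:
Individual areas: |S1| = 25, |S2| = 9.
|S1∩S2|: x∈[3,5], y∈[1,3] → 2·2 = 4.
|S1 ∪ S2| = 34 − 4 = 30.00.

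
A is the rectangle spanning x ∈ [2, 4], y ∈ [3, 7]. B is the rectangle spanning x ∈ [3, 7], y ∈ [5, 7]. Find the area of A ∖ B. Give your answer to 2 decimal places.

6.00

|A∩B|: x∈[3,4], y∈[5,7] → 1·2 = 2.
|A| = 8.
|A ∖ B| = |A| − |A∩B| = 8 − 2 = 6.00.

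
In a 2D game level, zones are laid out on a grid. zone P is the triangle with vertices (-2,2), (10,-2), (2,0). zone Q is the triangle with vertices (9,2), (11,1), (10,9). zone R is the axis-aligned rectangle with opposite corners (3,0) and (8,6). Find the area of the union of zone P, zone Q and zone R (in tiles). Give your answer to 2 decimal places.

By inclusion–exclusion:
Individual areas: |zone P| = 4, |zone Q| = 7.5, |zone R| = 30.
|zone P∩zone Q| = 0.
|zone P∩zone R| = 0.1667.
|zone Q∩zone R| = 0.
|zone P∩zone Q∩zone R| = 0.
|zone P ∪ zone Q ∪ zone R| = 41.5 − 0.1667 + 0 = 41.33.

41.33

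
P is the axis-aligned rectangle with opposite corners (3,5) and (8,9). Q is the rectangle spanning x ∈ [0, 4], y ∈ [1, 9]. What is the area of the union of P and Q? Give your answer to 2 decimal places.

By inclusion–exclusion:
Individual areas: |P| = 20, |Q| = 32.
|P∩Q|: x∈[3,4], y∈[5,9] → 1·4 = 4.
|P ∪ Q| = 52 − 4 = 48.00.

48.00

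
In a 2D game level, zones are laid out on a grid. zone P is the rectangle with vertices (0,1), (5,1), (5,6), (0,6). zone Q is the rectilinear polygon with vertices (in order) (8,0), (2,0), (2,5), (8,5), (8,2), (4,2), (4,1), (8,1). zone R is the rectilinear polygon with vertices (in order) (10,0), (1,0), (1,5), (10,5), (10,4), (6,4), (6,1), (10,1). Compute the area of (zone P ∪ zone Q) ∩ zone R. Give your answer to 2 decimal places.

27.00

|zone P ∪ zone Q| = 40.
|(zone P ∪ zone Q) ∩ zone R| = 27.00.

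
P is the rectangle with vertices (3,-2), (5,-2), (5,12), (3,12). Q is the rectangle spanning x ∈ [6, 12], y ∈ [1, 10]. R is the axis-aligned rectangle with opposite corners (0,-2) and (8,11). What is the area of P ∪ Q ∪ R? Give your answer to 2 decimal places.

142.00

By inclusion–exclusion:
Individual areas: |P| = 28, |Q| = 54, |R| = 104.
|P∩Q| = 0 (no overlap).
|P∩R|: x∈[3,5], y∈[-2,11] → 2·13 = 26.
|Q∩R|: x∈[6,8], y∈[1,10] → 2·9 = 18.
|P∩Q∩R| = 0.
|P ∪ Q ∪ R| = 186 − 44 + 0 = 142.00.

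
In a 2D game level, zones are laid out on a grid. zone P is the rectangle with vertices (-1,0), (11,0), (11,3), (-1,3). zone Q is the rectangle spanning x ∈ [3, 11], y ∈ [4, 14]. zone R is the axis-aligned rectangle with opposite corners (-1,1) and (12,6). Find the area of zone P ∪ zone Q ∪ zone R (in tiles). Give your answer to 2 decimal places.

By inclusion–exclusion:
Individual areas: |zone P| = 36, |zone Q| = 80, |zone R| = 65.
|zone P∩zone Q| = 0 (no overlap).
|zone P∩zone R|: x∈[-1,11], y∈[1,3] → 12·2 = 24.
|zone Q∩zone R|: x∈[3,11], y∈[4,6] → 8·2 = 16.
|zone P∩zone Q∩zone R| = 0.
|zone P ∪ zone Q ∪ zone R| = 181 − 40 + 0 = 141.00.

141.00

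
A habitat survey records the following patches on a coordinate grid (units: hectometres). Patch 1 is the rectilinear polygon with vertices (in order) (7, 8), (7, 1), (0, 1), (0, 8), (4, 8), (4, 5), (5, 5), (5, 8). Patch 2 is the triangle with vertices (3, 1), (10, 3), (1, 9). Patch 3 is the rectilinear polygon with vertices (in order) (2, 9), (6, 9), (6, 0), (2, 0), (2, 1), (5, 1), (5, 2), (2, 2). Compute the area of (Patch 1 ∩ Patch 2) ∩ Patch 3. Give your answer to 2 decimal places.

17.41

|Patch 1 ∩ Patch 2| = 23.4226.
|(Patch 1 ∩ Patch 2) ∩ Patch 3| = 17.41.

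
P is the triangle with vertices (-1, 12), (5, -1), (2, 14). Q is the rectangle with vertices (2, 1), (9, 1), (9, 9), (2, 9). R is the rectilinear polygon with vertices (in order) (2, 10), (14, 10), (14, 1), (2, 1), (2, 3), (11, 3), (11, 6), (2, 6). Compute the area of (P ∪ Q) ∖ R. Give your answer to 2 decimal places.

|P ∪ Q| = 71.7731.
|(P ∪ Q) ∩ R| = 35.9.
|(P ∪ Q) ∖ R| = 71.7731 − 35.9 = 35.87.

35.87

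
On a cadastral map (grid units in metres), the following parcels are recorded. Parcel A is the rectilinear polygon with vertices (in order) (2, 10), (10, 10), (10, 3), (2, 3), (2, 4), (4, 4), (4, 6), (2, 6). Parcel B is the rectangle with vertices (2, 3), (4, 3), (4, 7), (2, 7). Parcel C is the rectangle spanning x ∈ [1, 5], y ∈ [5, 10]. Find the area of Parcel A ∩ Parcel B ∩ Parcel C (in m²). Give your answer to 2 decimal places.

2.00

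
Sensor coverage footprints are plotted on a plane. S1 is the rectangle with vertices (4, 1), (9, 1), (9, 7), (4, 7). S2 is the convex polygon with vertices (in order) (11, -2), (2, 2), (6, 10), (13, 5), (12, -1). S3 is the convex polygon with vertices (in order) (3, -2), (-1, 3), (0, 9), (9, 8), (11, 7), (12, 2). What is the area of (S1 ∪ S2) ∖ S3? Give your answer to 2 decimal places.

|S1 ∪ S2| = 76.2639.
|(S1 ∪ S2) ∩ S3| = 57.9478.
|(S1 ∪ S2) ∖ S3| = 76.2639 − 57.9478 = 18.32.

18.32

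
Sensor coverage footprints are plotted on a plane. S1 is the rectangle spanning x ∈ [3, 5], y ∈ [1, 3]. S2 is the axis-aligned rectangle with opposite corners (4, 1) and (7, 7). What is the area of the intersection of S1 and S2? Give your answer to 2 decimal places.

2.00

|S1∩S2|: x∈[4,5], y∈[1,3] → 1·2 = 2.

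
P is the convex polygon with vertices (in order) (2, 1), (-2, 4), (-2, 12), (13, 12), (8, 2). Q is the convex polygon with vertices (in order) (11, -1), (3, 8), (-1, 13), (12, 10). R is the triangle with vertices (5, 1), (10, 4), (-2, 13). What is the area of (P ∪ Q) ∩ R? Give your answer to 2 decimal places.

39.77

The region (P ∪ Q) ∩ R is the polygon with vertices (-0.667,12), (10,4), (6.154,1.692), (4.734,1.456), (-1.417,12).
By the shoelace formula its area is 39.77.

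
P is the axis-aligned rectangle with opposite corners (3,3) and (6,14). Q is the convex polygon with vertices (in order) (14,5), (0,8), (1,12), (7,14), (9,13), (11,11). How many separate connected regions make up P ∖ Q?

P ∖ Q splits into 2 disjoint pieces (area 12.1071, area 2.5).

2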